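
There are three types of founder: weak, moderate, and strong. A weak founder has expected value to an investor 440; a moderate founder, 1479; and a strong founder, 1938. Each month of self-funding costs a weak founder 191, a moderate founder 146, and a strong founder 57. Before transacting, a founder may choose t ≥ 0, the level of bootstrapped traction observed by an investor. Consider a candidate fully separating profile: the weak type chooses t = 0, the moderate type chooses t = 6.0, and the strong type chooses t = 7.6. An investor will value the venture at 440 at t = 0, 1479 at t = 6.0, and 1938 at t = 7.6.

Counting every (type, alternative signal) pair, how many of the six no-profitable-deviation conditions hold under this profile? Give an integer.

4

Weak (own payoff 440): to t=6.0 gives 1479 − 191×6.0 = 333 → no gain ✓; to t=7.6 gives 1938 − 191×7.6 = 486.4 → profitable ✗.
Moderate (own payoff 1479 − 146×6.0 = 603): to t=0 gives 440 → no gain ✓; to t=7.6 gives 1938 − 146×7.6 = 828.4 → profitable ✗.
Strong (own payoff 1938 − 57×7.6 = 1504.8): to t=0 gives 440 → no gain ✓; to t=6.0 gives 1479 − 57×6.0 = 1137 → no gain ✓.
4 of the 6 constraints hold; not an equilibrium.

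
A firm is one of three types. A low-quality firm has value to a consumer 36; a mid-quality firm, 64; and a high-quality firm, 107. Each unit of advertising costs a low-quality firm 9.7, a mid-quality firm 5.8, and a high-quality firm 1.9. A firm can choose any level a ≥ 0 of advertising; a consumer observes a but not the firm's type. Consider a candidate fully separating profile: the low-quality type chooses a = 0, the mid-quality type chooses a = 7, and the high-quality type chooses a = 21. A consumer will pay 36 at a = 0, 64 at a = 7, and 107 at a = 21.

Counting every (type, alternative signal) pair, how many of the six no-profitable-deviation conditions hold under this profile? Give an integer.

5

Mid-quality (own payoff 64 − 5.8×7 = 23.4): to a=0 gives 36 → profitable ✗; to a=21 gives 107 − 5.8×21 = -14.8 → no gain ✓.
Low-quality (own payoff 36): to a=7 gives 64 − 9.7×7 = -3.9 → no gain ✓; to a=21 gives 107 − 9.7×21 = -96.7 → no gain ✓.
High-quality (own payoff 107 − 1.9×21 = 67.1): to a=0 gives 36 → no gain ✓; to a=7 gives 64 − 1.9×7 = 50.7 → no gain ✓.
5 of the 6 constraints hold; not an equilibrium.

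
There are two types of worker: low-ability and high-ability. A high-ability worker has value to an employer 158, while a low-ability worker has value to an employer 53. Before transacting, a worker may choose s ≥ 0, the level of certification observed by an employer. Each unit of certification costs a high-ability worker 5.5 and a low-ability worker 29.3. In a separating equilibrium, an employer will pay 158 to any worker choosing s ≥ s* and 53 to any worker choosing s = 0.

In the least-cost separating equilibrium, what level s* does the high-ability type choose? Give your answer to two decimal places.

3.58

A low-ability worker choosing s = 0 receives 53.
Imitating at s* instead would pay 158 at cost 29.3·s*, netting 158 − 29.3·s*.
Indifference: 53 = 158 − 29.3·s*, so s* = (158 − 53) / 29.3 ≈ 3.58.
This is the low-ability type's binding incentive-compatibility constraint; any s ≥ 3.58 sustains separation on that side.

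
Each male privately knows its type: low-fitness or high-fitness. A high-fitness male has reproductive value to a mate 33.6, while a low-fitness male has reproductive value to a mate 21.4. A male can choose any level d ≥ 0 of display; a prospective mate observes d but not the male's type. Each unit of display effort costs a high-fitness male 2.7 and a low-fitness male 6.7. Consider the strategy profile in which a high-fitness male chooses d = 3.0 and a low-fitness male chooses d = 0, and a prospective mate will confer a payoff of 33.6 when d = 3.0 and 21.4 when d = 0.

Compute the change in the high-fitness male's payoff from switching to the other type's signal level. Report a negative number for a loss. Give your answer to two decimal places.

Playing d = 3.0 the high-fitness male receives 33.6 − 2.7 × 3.0 = 25.5.
Deviating to d = 0 yields 21.4 instead.
Gain from deviating: 21.4 − 25.5 = -4.10.
The gain is negative, so the high-fitness type's incentive-compatibility constraint is satisfied.

-4.10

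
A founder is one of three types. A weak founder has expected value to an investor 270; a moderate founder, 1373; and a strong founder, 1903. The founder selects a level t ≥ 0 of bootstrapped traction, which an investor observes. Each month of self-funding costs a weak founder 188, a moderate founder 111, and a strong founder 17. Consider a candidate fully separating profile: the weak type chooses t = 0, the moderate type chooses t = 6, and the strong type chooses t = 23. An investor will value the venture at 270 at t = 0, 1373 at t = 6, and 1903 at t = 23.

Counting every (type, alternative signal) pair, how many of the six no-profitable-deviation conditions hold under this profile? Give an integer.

Strong (own payoff 1903 − 17×23 = 1512): to t=0 gives 270 → no gain ✓; to t=6 gives 1373 − 17×6 = 1271 → no gain ✓.
Weak (own payoff 270): to t=6 gives 1373 − 188×6 = 245 → no gain ✓; to t=23 gives 1903 − 188×23 = -2421 → no gain ✓.
Moderate (own payoff 1373 − 111×6 = 707): to t=0 gives 270 → no gain ✓; to t=23 gives 1903 − 111×23 = -650 → no gain ✓.
6 of the 6 constraints hold; this profile is a separating equilibrium.

6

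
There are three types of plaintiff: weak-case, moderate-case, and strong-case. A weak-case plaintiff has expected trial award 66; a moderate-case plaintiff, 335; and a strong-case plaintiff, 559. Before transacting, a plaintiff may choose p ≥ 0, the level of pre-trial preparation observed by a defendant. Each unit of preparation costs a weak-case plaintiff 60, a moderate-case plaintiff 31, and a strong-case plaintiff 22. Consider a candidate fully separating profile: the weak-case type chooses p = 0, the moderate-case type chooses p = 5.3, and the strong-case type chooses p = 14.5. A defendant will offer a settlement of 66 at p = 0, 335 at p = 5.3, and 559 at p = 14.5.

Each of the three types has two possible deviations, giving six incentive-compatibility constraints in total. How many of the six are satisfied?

Weak-case (own payoff 66): to p=5.3 gives 335 − 60×5.3 = 17 → no gain ✓; to p=14.5 gives 559 − 60×14.5 = -311 → no gain ✓.
Strong-case (own payoff 559 − 22×14.5 = 240): to p=0 gives 66 → no gain ✓; to p=5.3 gives 335 − 22×5.3 = 218.4 → no gain ✓.
Moderate-case (own payoff 335 − 31×5.3 = 170.7): to p=0 gives 66 → no gain ✓; to p=14.5 gives 559 − 31×14.5 = 109.5 → no gain ✓.
6 of the 6 constraints hold; this profile is a separating equilibrium.

6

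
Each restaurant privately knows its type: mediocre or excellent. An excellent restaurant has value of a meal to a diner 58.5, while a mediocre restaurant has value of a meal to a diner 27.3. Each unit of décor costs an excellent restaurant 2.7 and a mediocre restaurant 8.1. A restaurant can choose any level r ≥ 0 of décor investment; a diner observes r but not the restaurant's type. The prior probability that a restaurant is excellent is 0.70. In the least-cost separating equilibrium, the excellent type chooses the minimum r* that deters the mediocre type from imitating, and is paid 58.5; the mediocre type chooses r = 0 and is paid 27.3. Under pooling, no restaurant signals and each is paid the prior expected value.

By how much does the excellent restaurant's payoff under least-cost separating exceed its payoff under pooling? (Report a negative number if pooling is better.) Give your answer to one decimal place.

-1.0

Least-cost separating signal: r* solves 27.3 = 58.5 − 8.1·r*, so r* = (58.5 − 27.3)/8.1 ≈ 3.8519.
Excellent type's separating payoff: 58.5 − 2.7 × r* = 58.5 − 2.7 × (58.5 − 27.3)/8.1 = 58.5 − 84.24/8.1 = 48.1.
Pooling payoff: 0.70 × 58.5 + 0.30 × 27.3 = 49.14.
Difference: 48.1 − 49.14 = -1.04, i.e. -1.0 to one decimal place.
The excellent type would prefer the pooling outcome.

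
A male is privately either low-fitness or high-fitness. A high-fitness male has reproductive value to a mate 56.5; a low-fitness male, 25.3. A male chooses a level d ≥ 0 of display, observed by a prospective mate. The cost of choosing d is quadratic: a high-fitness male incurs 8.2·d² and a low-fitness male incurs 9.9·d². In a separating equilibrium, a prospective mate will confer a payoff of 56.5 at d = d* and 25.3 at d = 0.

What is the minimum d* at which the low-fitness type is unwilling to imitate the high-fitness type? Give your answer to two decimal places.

The low-fitness type at d = 0 receives 25.3; imitating at d* yields 56.5 − 9.9·d*².
Indifference: 25.3 = 56.5 − 9.9·d*², so d*² = (56.5 − 25.3) / 9.9 ≈ 3.1515.
d* = √3.1515 ≈ 1.78.

1.78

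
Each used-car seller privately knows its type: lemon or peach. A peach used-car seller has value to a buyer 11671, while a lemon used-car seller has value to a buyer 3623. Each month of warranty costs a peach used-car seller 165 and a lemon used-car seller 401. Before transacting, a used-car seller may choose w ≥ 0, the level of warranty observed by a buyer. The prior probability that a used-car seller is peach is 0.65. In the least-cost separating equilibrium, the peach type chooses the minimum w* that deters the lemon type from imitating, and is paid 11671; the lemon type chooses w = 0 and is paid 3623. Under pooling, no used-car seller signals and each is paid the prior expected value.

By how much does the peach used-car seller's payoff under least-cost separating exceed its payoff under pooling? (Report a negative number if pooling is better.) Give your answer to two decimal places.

-494.72

Least-cost separating signal: w* solves 3623 = 11671 − 401·w*, so w* = (11671 − 3623)/401 ≈ 20.0698.
Peach type's separating payoff: 11671 − 165 × w* = 11671 − 165 × (11671 − 3623)/401 = 11671 − 1327920/401 ≈ 8359.4788.
Pooling payoff: 0.65 × 11671 + 0.35 × 3623 = 8854.2.
Difference: 8359.4788 − 8854.2 = -494.7212, i.e. -494.72 to two decimal places.
The peach type would prefer the pooling outcome.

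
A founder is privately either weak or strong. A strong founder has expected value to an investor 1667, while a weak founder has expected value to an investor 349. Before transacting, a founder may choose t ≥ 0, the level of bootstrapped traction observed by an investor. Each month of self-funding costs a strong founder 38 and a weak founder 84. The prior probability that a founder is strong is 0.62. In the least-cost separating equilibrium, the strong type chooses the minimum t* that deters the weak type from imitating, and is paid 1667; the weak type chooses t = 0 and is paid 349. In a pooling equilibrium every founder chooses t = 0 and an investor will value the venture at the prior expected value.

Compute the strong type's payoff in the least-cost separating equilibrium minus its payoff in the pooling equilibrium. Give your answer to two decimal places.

Least-cost separating signal: t* solves 349 = 1667 − 84·t*, so t* = (1667 − 349)/84 ≈ 15.6905.
Strong type's separating payoff: 1667 − 38 × t* = 1667 − 38 × (1667 − 349)/84 = 1667 − 50084/84 ≈ 1070.7619.
Pooling payoff: 0.62 × 1667 + 0.38 × 349 = 1166.16.
Difference: 1070.7619 − 1166.16 = -95.3981, i.e. -95.40 to two decimal places.
The strong type would prefer the pooling outcome.

-95.40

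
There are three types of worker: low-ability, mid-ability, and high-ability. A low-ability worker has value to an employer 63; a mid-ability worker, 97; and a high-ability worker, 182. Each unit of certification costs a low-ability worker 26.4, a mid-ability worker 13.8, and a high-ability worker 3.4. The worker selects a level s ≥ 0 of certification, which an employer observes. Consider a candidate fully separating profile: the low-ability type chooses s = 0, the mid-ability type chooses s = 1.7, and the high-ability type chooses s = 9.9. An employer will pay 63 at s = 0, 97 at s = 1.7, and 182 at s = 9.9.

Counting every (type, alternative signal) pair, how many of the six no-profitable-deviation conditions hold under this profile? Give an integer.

6

Mid-ability (own payoff 97 − 13.8×1.7 = 73.54): to s=0 gives 63 → no gain ✓; to s=9.9 gives 182 − 13.8×9.9 = 45.38 → no gain ✓.
High-ability (own payoff 182 − 3.4×9.9 = 148.34): to s=0 gives 63 → no gain ✓; to s=1.7 gives 97 − 3.4×1.7 = 91.22 → no gain ✓.
Low-ability (own payoff 63): to s=1.7 gives 97 − 26.4×1.7 = 52.12 → no gain ✓; to s=9.9 gives 182 − 26.4×9.9 = -79.36 → no gain ✓.
6 of the 6 constraints hold; this profile is a separating equilibrium.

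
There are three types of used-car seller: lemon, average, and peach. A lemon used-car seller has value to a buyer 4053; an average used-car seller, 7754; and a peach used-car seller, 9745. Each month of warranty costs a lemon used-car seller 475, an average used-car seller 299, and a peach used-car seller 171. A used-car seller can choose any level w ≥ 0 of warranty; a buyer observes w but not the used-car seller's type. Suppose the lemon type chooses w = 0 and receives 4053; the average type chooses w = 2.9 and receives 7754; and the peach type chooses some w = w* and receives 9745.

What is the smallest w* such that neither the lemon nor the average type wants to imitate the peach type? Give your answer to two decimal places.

11.98

Lemon type (on-path payoff 4053) won't mimic when 4053 ≥ 9745 − 475·w*, i.e. w* ≥ 11.98.
Average type (on-path payoff 7754 − 299×2.9 = 6886.9) won't mimic when 6886.9 ≥ 9745 − 299·w*, i.e. w* ≥ 9.56.
Both must hold, so w* = max(11.98, 9.56) = 11.98. The lemon type's constraint binds.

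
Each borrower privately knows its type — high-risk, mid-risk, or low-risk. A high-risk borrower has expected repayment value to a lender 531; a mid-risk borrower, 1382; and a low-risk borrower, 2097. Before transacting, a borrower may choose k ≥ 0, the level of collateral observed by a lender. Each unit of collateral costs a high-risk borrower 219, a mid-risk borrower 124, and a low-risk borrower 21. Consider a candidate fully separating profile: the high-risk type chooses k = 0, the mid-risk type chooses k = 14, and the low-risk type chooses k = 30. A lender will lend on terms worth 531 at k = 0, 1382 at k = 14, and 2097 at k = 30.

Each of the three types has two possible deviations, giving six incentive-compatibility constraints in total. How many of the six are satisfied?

High-risk (own payoff 531): to k=14 gives 1382 − 219×14 = -1684 → no gain ✓; to k=30 gives 2097 − 219×30 = -4473 → no gain ✓.
Low-risk (own payoff 2097 − 21×30 = 1467): to k=0 gives 531 → no gain ✓; to k=14 gives 1382 − 21×14 = 1088 → no gain ✓.
Mid-risk (own payoff 1382 − 124×14 = -354): to k=0 gives 531 → profitable ✗; to k=30 gives 2097 − 124×30 = -1623 → no gain ✓.
5 of the 6 constraints hold; not an equilibrium.

5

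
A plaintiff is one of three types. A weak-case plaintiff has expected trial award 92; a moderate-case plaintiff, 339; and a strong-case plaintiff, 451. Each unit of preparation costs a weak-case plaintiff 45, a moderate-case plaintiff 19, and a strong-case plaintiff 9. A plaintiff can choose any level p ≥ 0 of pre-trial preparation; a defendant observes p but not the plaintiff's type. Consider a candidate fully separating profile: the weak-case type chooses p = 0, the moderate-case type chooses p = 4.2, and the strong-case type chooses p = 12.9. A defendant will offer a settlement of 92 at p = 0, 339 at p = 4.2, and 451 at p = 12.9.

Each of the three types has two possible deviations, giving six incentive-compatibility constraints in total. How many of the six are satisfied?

Strong-case (own payoff 451 − 9×12.9 = 334.9): to p=0 gives 92 → no gain ✓; to p=4.2 gives 339 − 9×4.2 = 301.2 → no gain ✓.
Moderate-case (own payoff 339 − 19×4.2 = 259.2): to p=0 gives 92 → no gain ✓; to p=12.9 gives 451 − 19×12.9 = 205.9 → no gain ✓.
Weak-case (own payoff 92): to p=4.2 gives 339 − 45×4.2 = 150 → profitable ✗; to p=12.9 gives 451 − 45×12.9 = -129.5 → no gain ✓.
5 of the 6 constraints hold; not an equilibrium.

5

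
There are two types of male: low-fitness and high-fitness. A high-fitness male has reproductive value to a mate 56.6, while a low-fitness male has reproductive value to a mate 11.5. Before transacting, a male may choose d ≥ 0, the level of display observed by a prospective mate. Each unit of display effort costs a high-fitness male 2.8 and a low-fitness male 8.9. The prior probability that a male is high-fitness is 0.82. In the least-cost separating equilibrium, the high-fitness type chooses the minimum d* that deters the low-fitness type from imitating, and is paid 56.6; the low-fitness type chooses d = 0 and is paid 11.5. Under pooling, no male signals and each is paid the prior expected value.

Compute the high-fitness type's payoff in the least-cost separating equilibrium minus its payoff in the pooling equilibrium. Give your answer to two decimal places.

Least-cost separating signal: d* solves 11.5 = 56.6 − 8.9·d*, so d* = (56.6 − 11.5)/8.9 ≈ 5.0674.
High-fitness type's separating payoff: 56.6 − 2.8 × d* = 56.6 − 2.8 × (56.6 − 11.5)/8.9 = 56.6 − 126.28/8.9 ≈ 42.4112.
Pooling payoff: 0.82 × 56.6 + 0.18 × 11.5 = 48.482.
Difference: 42.4112 − 48.482 = -6.0708, i.e. -6.07 to two decimal places.
The high-fitness type would prefer the pooling outcome.

-6.07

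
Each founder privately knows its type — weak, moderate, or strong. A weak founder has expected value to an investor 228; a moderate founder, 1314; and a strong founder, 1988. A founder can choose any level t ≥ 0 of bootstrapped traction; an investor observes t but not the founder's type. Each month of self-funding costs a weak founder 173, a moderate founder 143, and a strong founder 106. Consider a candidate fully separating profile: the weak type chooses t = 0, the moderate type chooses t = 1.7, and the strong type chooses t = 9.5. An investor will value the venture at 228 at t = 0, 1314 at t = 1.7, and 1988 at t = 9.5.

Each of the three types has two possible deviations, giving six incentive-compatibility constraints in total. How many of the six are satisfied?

3

Strong (own payoff 1988 − 106×9.5 = 981): to t=0 gives 228 → no gain ✓; to t=1.7 gives 1314 − 106×1.7 = 1133.8 → profitable ✗.
Moderate (own payoff 1314 − 143×1.7 = 1070.9): to t=0 gives 228 → no gain ✓; to t=9.5 gives 1988 − 143×9.5 = 629.5 → no gain ✓.
Weak (own payoff 228): to t=1.7 gives 1314 − 173×1.7 = 1019.9 → profitable ✗; to t=9.5 gives 1988 − 173×9.5 = 344.5 → profitable ✗.
3 of the 6 constraints hold; not an equilibrium.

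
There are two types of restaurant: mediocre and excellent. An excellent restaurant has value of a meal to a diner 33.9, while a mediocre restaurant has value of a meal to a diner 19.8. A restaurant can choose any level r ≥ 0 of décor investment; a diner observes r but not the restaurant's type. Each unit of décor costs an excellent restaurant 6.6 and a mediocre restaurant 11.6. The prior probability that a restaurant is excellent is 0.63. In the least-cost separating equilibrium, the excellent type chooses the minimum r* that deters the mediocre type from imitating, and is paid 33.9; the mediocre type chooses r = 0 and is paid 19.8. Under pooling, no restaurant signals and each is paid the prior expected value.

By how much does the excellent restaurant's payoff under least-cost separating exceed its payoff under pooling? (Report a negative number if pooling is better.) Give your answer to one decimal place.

Least-cost separating signal: r* solves 19.8 = 33.9 − 11.6·r*, so r* = (33.9 − 19.8)/11.6 ≈ 1.2155.
Excellent type's separating payoff: 33.9 − 6.6 × r* = 33.9 − 6.6 × (33.9 − 19.8)/11.6 = 33.9 − 93.06/11.6 ≈ 25.878.
Pooling payoff: 0.63 × 33.9 + 0.37 × 19.8 = 28.683.
Difference: 25.878 − 28.683 = -2.805, i.e. -2.8 to one decimal place.
The excellent type would prefer the pooling outcome.

-2.8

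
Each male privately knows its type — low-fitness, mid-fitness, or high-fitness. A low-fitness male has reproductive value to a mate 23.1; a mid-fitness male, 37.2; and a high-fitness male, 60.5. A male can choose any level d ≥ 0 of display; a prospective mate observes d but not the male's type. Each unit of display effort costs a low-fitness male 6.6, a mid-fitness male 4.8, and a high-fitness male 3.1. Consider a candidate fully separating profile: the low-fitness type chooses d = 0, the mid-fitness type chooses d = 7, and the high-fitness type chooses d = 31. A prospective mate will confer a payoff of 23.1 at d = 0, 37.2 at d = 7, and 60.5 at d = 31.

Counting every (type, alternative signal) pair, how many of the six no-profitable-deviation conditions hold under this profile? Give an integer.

Low-fitness (own payoff 23.1): to d=7 gives 37.2 − 6.6×7 = -9 → no gain ✓; to d=31 gives 60.5 − 6.6×31 = -144.1 → no gain ✓.
High-fitness (own payoff 60.5 − 3.1×31 = -35.6): to d=0 gives 23.1 → profitable ✗; to d=7 gives 37.2 − 3.1×7 = 15.5 → profitable ✗.
Mid-fitness (own payoff 37.2 − 4.8×7 = 3.6): to d=0 gives 23.1 → profitable ✗; to d=31 gives 60.5 − 4.8×31 = -88.3 → no gain ✓.
3 of the 6 constraints hold; not an equilibrium.

3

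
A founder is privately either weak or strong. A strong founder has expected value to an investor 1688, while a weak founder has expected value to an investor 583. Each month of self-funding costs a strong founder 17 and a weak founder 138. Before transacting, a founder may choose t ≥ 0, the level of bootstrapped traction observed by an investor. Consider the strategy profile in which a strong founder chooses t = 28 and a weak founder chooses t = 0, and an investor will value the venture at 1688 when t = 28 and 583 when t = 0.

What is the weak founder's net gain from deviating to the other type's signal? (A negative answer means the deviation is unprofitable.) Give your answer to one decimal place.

Playing t = 0 the weak founder receives 583.
Deviating to t = 28 brings payment 1688 at cost 138 × 28 = 3864, netting -2176.
Gain from deviating: -2176 − 583 = -2759.0.
The gain is negative, so the weak type's incentive-compatibility constraint is satisfied.

-2759.0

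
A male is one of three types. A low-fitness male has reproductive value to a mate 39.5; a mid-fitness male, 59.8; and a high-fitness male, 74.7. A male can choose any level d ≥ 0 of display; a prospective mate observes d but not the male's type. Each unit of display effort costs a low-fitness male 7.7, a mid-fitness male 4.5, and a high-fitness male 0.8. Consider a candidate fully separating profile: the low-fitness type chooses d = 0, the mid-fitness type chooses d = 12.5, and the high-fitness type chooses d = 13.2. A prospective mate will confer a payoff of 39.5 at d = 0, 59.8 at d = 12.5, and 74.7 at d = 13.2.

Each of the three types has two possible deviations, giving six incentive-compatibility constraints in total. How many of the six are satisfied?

4

High-fitness (own payoff 74.7 − 0.8×13.2 = 64.14): to d=0 gives 39.5 → no gain ✓; to d=12.5 gives 59.8 − 0.8×12.5 = 49.8 → no gain ✓.
Mid-fitness (own payoff 59.8 − 4.5×12.5 = 3.55): to d=0 gives 39.5 → profitable ✗; to d=13.2 gives 74.7 − 4.5×13.2 = 15.3 → profitable ✗.
Low-fitness (own payoff 39.5): to d=12.5 gives 59.8 − 7.7×12.5 = -36.45 → no gain ✓; to d=13.2 gives 74.7 − 7.7×13.2 = -26.94 → no gain ✓.
4 of the 6 constraints hold; not an equilibrium.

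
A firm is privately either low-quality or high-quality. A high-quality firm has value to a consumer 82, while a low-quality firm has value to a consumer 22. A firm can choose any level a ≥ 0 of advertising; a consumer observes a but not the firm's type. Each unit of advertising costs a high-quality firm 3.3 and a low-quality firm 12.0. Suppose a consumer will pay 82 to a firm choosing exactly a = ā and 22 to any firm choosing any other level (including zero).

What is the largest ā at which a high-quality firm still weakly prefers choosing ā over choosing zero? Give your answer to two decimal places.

Choosing ā yields the high-quality type 82 − 3.3·ā; choosing zero yields 22.
The high-quality type is indifferent at 82 − 3.3·ā = 22, i.e. ā = (82 − 22) / 3.3 ≈ 18.18.
For any ā above 18.18 the high-quality type would rather pool at zero, so separation collapses.

18.18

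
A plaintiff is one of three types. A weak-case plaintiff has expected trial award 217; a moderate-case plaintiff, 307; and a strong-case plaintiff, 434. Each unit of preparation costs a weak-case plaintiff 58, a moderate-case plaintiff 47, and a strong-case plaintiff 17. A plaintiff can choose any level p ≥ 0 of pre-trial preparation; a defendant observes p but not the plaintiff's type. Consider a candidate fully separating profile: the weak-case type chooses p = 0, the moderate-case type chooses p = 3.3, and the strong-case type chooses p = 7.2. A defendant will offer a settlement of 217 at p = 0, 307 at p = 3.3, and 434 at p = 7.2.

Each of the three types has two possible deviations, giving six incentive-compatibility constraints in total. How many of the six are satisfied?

Strong-case (own payoff 434 − 17×7.2 = 311.6): to p=0 gives 217 → no gain ✓; to p=3.3 gives 307 − 17×3.3 = 250.9 → no gain ✓.
Moderate-case (own payoff 307 − 47×3.3 = 151.9): to p=0 gives 217 → profitable ✗; to p=7.2 gives 434 − 47×7.2 = 95.6 → no gain ✓.
Weak-case (own payoff 217): to p=3.3 gives 307 − 58×3.3 = 115.6 → no gain ✓; to p=7.2 gives 434 − 58×7.2 = 16.4 → no gain ✓.
5 of the 6 constraints hold; not an equilibrium.

5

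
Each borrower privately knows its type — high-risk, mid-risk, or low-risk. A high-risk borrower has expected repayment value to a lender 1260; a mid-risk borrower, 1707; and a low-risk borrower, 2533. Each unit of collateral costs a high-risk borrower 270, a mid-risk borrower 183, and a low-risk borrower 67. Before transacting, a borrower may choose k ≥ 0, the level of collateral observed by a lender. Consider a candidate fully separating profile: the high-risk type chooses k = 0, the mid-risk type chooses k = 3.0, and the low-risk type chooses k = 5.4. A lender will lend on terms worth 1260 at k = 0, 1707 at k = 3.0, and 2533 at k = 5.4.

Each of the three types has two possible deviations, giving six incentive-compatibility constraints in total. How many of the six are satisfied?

4

Low-risk (own payoff 2533 − 67×5.4 = 2171.2): to k=0 gives 1260 → no gain ✓; to k=3.0 gives 1707 − 67×3.0 = 1506 → no gain ✓.
Mid-risk (own payoff 1707 − 183×3.0 = 1158): to k=0 gives 1260 → profitable ✗; to k=5.4 gives 2533 − 183×5.4 = 1544.8 → profitable ✗.
High-risk (own payoff 1260): to k=3.0 gives 1707 − 270×3.0 = 897 → no gain ✓; to k=5.4 gives 2533 − 270×5.4 = 1075 → no gain ✓.
4 of the 6 constraints hold; not an equilibrium.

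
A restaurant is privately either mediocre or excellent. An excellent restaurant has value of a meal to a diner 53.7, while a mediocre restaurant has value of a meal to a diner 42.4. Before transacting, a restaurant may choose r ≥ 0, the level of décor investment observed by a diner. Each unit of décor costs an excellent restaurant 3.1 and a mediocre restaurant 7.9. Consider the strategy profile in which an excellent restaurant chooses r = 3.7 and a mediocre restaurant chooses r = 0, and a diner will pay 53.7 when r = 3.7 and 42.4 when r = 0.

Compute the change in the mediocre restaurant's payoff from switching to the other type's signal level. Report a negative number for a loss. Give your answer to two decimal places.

Playing r = 0 the mediocre restaurant receives 42.4.
Deviating to r = 3.7 brings payment 53.7 at cost 7.9 × 3.7 = 29.23, netting 24.47.
Gain from deviating: 24.47 − 42.4 = -17.93.
The gain is negative, so the mediocre type's incentive-compatibility constraint is satisfied.

-17.93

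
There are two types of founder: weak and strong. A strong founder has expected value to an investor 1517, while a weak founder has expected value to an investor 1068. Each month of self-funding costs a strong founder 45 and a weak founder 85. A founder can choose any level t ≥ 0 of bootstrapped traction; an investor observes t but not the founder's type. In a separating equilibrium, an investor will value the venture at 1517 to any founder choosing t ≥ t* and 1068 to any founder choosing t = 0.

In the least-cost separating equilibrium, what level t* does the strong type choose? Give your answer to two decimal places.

5.28

A weak founder choosing t = 0 receives 1068.
Imitating at t* instead would pay 1517 at cost 85·t*, netting 1517 − 85·t*.
Indifference: 1068 = 1517 − 85·t*, so t* = (1517 − 1068) / 85 ≈ 5.28.
At t* the weak type's incentive constraint just binds; the strong type strictly prefers t* since its per-unit cost is lower.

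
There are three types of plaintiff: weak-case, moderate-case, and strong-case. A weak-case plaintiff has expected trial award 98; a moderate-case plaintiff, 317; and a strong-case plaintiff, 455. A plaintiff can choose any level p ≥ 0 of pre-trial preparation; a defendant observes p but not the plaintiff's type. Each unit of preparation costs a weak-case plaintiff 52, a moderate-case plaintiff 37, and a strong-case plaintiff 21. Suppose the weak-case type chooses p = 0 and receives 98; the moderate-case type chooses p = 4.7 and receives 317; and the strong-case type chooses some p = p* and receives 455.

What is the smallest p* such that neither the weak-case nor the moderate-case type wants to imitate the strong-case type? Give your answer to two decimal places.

8.43

Weak-case type (on-path payoff 98) won't mimic when 98 ≥ 455 − 52·p*, i.e. p* ≥ 6.87.
Moderate-case type (on-path payoff 317 − 37×4.7 = 143.1) won't mimic when 143.1 ≥ 455 − 37·p*, i.e. p* ≥ 8.43.
Both must hold, so p* = max(6.87, 8.43) = 8.43. The moderate-case type's constraint binds.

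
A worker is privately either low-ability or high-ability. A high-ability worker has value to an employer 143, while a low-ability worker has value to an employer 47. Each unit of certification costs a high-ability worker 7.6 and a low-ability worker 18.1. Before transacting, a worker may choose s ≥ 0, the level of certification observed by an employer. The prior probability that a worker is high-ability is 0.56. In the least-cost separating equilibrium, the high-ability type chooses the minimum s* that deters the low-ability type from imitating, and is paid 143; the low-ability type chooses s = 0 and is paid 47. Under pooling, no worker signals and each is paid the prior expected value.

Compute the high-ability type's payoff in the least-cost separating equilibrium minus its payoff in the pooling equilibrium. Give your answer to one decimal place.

1.9

Least-cost separating signal: s* solves 47 = 143 − 18.1·s*, so s* = (143 − 47)/18.1 ≈ 5.3039.
High-ability type's separating payoff: 143 − 7.6 × s* = 143 − 7.6 × (143 − 47)/18.1 = 143 − 729.6/18.1 ≈ 102.691.
Pooling payoff: 0.56 × 143 + 0.44 × 47 = 100.76.
Difference: 102.691 − 100.76 = 1.931, i.e. 1.9 to one decimal place.
The high-ability type prefers to separate.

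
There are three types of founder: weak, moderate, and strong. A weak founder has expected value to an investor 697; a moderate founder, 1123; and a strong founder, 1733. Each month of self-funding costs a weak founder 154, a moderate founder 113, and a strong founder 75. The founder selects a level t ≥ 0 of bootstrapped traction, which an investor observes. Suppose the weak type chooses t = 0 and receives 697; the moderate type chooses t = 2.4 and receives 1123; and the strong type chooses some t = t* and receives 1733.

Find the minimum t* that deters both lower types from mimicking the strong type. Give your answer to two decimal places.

Moderate type (on-path payoff 1123 − 113×2.4 = 851.8) won't mimic when 851.8 ≥ 1733 − 113·t*, i.e. t* ≥ 7.80.
Weak type (on-path payoff 697) won't mimic when 697 ≥ 1733 − 154·t*, i.e. t* ≥ 6.73.
Both must hold, so t* = max(6.73, 7.80) = 7.80. The moderate type's constraint binds.

7.80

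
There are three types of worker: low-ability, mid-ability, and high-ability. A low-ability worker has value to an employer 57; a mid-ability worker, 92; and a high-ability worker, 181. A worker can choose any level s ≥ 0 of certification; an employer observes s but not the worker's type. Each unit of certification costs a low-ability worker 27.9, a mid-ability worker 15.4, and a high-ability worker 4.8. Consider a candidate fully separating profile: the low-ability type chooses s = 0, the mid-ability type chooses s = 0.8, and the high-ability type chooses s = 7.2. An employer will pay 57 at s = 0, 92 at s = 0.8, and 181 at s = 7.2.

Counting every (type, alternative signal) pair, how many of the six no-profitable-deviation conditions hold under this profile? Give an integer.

5

Mid-ability (own payoff 92 − 15.4×0.8 = 79.68): to s=0 gives 57 → no gain ✓; to s=7.2 gives 181 − 15.4×7.2 = 70.12 → no gain ✓.
High-ability (own payoff 181 − 4.8×7.2 = 146.44): to s=0 gives 57 → no gain ✓; to s=0.8 gives 92 − 4.8×0.8 = 88.16 → no gain ✓.
Low-ability (own payoff 57): to s=0.8 gives 92 − 27.9×0.8 = 69.68 → profitable ✗; to s=7.2 gives 181 − 27.9×7.2 = -19.88 → no gain ✓.
5 of the 6 constraints hold; not an equilibrium.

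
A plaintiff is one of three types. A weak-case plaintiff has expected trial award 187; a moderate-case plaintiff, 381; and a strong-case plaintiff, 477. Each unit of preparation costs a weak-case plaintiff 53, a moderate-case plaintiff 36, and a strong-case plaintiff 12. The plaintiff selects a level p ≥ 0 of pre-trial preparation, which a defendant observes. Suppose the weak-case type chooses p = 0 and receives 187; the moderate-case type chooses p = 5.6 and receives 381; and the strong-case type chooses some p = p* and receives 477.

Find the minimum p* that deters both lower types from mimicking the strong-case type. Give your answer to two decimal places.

8.27

Moderate-case type (on-path payoff 381 − 36×5.6 = 179.4) won't mimic when 179.4 ≥ 477 − 36·p*, i.e. p* ≥ 8.27.
Weak-case type (on-path payoff 187) won't mimic when 187 ≥ 477 − 53·p*, i.e. p* ≥ 5.47.
Both must hold, so p* = max(5.47, 8.27) = 8.27. The moderate-case type's constraint binds.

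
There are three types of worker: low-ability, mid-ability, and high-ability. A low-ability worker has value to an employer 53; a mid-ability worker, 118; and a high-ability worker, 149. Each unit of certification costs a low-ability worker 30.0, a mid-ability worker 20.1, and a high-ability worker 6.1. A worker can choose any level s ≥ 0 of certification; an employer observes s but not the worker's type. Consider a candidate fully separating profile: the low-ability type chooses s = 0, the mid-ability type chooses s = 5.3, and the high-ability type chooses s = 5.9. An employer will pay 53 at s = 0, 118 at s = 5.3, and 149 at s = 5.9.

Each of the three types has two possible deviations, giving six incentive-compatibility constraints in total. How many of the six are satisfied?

High-ability (own payoff 149 − 6.1×5.9 = 113.01): to s=0 gives 53 → no gain ✓; to s=5.3 gives 118 − 6.1×5.3 = 85.67 → no gain ✓.
Low-ability (own payoff 53): to s=5.3 gives 118 − 30.0×5.3 = -41 → no gain ✓; to s=5.9 gives 149 − 30.0×5.9 = -28 → no gain ✓.
Mid-ability (own payoff 118 − 20.1×5.3 = 11.47): to s=0 gives 53 → profitable ✗; to s=5.9 gives 149 − 20.1×5.9 = 30.41 → profitable ✗.
4 of the 6 constraints hold; not an equilibrium.

4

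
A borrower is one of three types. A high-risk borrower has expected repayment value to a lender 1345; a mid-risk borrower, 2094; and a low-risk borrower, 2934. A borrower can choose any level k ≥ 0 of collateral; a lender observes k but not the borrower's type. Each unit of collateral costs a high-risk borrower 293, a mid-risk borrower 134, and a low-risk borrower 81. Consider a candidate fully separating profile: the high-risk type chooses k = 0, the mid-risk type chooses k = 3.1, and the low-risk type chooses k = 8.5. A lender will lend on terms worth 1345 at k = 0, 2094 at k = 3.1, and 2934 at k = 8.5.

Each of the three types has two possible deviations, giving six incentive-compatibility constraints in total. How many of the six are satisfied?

5

Mid-risk (own payoff 2094 − 134×3.1 = 1678.6): to k=0 gives 1345 → no gain ✓; to k=8.5 gives 2934 − 134×8.5 = 1795 → profitable ✗.
High-risk (own payoff 1345): to k=3.1 gives 2094 − 293×3.1 = 1185.7 → no gain ✓; to k=8.5 gives 2934 − 293×8.5 = 443.5 → no gain ✓.
Low-risk (own payoff 2934 − 81×8.5 = 2245.5): to k=0 gives 1345 → no gain ✓; to k=3.1 gives 2094 − 81×3.1 = 1842.9 → no gain ✓.
5 of the 6 constraints hold; not an equilibrium.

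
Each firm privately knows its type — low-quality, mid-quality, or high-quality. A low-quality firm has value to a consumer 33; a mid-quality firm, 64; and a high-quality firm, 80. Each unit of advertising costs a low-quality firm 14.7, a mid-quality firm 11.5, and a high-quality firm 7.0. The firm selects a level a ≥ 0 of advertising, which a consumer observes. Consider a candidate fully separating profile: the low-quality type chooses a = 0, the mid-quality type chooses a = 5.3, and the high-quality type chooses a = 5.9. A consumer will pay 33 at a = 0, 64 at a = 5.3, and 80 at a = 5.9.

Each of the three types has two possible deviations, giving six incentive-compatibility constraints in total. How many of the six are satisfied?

4

Low-quality (own payoff 33): to a=5.3 gives 64 − 14.7×5.3 = -13.91 → no gain ✓; to a=5.9 gives 80 − 14.7×5.9 = -6.73 → no gain ✓.
Mid-quality (own payoff 64 − 11.5×5.3 = 3.05): to a=0 gives 33 → profitable ✗; to a=5.9 gives 80 − 11.5×5.9 = 12.15 → profitable ✗.
High-quality (own payoff 80 − 7.0×5.9 = 38.7): to a=0 gives 33 → no gain ✓; to a=5.3 gives 64 − 7.0×5.3 = 26.9 → no gain ✓.
4 of the 6 constraints hold; not an equilibrium.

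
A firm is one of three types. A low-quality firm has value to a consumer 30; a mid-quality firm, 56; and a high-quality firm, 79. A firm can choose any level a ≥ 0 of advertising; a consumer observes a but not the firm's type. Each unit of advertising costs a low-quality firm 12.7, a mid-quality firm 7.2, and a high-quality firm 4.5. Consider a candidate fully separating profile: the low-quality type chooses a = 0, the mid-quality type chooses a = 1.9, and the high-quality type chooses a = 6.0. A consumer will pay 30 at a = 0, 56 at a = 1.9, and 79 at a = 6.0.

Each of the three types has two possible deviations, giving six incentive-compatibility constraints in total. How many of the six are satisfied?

Mid-quality (own payoff 56 − 7.2×1.9 = 42.32): to a=0 gives 30 → no gain ✓; to a=6.0 gives 79 − 7.2×6.0 = 35.8 → no gain ✓.
High-quality (own payoff 79 − 4.5×6.0 = 52): to a=0 gives 30 → no gain ✓; to a=1.9 gives 56 − 4.5×1.9 = 47.45 → no gain ✓.
Low-quality (own payoff 30): to a=1.9 gives 56 − 12.7×1.9 = 31.87 → profitable ✗; to a=6.0 gives 79 − 12.7×6.0 = 2.8 → no gain ✓.
5 of the 6 constraints hold; not an equilibrium.

5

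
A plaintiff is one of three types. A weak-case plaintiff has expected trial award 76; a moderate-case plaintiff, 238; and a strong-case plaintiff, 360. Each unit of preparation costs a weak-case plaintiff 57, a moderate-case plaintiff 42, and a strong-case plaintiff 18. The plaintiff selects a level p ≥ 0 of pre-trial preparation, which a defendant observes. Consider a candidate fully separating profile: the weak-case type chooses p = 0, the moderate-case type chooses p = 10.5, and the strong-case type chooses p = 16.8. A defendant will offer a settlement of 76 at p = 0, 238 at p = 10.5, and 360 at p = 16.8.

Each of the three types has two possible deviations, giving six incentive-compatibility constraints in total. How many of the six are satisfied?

4

Strong-case (own payoff 360 − 18×16.8 = 57.6): to p=0 gives 76 → profitable ✗; to p=10.5 gives 238 − 18×10.5 = 49 → no gain ✓.
Weak-case (own payoff 76): to p=10.5 gives 238 − 57×10.5 = -360.5 → no gain ✓; to p=16.8 gives 360 − 57×16.8 = -597.6 → no gain ✓.
Moderate-case (own payoff 238 − 42×10.5 = -203): to p=0 gives 76 → profitable ✗; to p=16.8 gives 360 − 42×16.8 = -345.6 → no gain ✓.
4 of the 6 constraints hold; not an equilibrium.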